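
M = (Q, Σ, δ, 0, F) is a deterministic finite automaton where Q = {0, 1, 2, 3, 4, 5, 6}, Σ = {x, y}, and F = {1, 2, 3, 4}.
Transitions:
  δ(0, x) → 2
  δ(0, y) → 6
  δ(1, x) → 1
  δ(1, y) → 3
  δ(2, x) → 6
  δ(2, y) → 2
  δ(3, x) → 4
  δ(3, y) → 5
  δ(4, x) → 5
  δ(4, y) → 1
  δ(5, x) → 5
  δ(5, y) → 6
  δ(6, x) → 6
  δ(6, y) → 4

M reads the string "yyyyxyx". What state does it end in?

0 --y--> 6
6 --y--> 4
4 --y--> 1
1 --y--> 3
3 --x--> 4
4 --y--> 1
1 --x--> 1

1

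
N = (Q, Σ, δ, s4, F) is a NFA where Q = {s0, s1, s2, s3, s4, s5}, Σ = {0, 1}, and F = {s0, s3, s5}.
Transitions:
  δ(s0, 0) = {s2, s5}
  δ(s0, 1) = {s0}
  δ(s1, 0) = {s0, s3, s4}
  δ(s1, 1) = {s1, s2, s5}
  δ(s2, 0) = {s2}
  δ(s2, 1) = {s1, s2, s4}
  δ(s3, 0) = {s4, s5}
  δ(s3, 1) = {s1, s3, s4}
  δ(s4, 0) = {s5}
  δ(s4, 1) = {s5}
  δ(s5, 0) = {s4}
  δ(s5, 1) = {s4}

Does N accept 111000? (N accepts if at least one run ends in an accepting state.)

Start: {s4}
read 1: {s5}
read 1: {s4}
read 1: {s5}
read 0: {s4}
read 0: {s5}
read 0: {s4}
Reachable ∩ accepting = {} — empty.

rejected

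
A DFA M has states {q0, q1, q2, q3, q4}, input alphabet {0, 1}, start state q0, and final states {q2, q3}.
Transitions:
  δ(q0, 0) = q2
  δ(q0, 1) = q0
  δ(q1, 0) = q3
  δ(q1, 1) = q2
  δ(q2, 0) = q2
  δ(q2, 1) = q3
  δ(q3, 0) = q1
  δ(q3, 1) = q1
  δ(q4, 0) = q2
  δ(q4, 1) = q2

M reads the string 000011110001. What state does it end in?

q2

q0 --0--> q2
q2 --0--> q2
q2 --0--> q2
q2 --0--> q2
q2 --1--> q3
q3 --1--> q1
q1 --1--> q2
q2 --1--> q3
q3 --0--> q1
q1 --0--> q3
q3 --0--> q1
q1 --1--> q2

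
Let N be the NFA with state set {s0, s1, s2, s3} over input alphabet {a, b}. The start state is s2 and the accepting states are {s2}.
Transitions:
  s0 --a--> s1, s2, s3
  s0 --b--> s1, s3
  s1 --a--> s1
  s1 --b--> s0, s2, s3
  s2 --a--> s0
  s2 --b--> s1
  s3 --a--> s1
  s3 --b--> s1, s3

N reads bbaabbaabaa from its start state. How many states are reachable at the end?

4

Start: {s2}
read b: {s1}
read b: {s0, s2, s3}
read a: {s0, s1, s2, s3}
read a: {s0, s1, s2, s3}
read b: {s0, s1, s2, s3}
read b: {s0, s1, s2, s3}
read a: {s0, s1, s2, s3}
read a: {s0, s1, s2, s3}
read b: {s0, s1, s2, s3}
read a: {s0, s1, s2, s3}
read a: {s0, s1, s2, s3}
Final reachable set {s0, s1, s2, s3} has 4 states.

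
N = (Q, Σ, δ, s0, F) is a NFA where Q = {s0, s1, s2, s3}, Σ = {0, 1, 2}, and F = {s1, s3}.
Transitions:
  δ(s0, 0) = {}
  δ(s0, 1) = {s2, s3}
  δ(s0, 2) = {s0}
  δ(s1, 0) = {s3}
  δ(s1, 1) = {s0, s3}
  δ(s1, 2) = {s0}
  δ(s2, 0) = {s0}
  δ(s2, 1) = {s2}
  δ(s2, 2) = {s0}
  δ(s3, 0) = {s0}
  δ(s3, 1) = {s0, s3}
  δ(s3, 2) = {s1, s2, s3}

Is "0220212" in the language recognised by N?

Start: {s0}
read 0: {}
The reachable set is empty and stays empty for the remaining 6 symbols.
Reachable ∩ accepting = {} — empty.

rejected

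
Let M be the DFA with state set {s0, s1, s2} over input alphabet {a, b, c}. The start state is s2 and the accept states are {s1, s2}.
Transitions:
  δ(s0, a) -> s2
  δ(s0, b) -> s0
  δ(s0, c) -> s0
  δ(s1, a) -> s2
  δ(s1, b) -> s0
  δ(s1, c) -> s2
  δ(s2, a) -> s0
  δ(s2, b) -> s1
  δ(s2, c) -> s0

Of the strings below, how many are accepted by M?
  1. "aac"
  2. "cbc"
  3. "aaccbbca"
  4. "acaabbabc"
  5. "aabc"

"aac": rejected
"cbc": rejected
"aaccbbca": accepted
"acaabbabc": accepted
"aabc": accepted

3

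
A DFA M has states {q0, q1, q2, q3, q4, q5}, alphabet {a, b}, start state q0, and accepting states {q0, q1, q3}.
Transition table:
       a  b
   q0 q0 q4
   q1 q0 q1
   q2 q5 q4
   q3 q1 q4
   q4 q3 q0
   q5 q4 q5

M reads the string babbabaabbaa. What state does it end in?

q0

q0 --b--> q4
q4 --a--> q3
q3 --b--> q4
q4 --b--> q0
q0 --a--> q0
q0 --b--> q4
q4 --a--> q3
q3 --a--> q1
q1 --b--> q1
q1 --b--> q1
q1 --a--> q0
q0 --a--> q0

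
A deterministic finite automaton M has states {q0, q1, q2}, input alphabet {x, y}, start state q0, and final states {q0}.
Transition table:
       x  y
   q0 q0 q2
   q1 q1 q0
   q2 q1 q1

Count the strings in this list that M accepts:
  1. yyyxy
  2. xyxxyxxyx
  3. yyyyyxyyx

yyyxy: rejected
xyxxyxxyx: rejected
yyyyyxyyx: rejected

0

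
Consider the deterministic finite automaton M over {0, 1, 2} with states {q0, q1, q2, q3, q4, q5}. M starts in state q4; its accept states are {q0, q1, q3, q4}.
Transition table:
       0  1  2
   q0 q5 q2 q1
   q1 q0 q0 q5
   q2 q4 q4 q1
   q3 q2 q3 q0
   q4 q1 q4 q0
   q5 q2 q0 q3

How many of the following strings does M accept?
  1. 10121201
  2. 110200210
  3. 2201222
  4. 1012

10121201: rejected
110200210: accepted
2201222: accepted
1012: accepted

3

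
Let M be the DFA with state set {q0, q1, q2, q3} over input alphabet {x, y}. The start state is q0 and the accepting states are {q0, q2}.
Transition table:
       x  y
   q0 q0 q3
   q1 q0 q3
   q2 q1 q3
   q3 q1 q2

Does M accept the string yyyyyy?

q0 --y--> q3
q3 --y--> q2
q2 --y--> q3
q3 --y--> q2
q2 --y--> q3
q3 --y--> q2
End in state q2, which is an accepting state.

accepted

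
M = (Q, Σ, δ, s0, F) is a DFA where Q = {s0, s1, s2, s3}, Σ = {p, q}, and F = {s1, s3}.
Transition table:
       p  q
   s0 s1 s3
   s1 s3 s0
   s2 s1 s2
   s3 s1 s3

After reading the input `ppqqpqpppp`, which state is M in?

s3

s0 --p--> s1
s1 --p--> s3
s3 --q--> s3
s3 --q--> s3
s3 --p--> s1
s1 --q--> s0
s0 --p--> s1
s1 --p--> s3
s3 --p--> s1
s1 --p--> s3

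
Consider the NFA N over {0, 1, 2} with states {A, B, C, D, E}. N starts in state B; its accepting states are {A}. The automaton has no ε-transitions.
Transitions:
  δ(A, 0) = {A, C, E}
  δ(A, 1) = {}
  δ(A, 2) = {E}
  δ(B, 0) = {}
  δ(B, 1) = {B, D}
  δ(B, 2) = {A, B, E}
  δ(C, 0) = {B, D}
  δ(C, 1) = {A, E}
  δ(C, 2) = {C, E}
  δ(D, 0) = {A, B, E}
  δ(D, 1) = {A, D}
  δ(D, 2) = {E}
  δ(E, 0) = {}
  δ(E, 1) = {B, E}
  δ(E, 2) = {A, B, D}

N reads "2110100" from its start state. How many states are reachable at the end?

Start: {B}
read 2: {A, B, E}
read 1: {B, D, E}
read 1: {A, B, D, E}
read 0: {A, B, C, E}
read 1: {A, B, D, E}
read 0: {A, B, C, E}
read 0: {A, B, C, D, E}
Final reachable set {A, B, C, D, E} has 5 states.

5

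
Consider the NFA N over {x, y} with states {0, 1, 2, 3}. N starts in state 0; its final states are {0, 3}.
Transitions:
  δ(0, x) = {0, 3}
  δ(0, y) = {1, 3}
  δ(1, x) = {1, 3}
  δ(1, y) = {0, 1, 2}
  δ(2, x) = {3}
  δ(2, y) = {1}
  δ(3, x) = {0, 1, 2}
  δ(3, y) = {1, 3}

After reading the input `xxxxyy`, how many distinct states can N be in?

Start: {0}
read x: {0, 3}
read x: {0, 1, 2, 3}
read x: {0, 1, 2, 3}
read x: {0, 1, 2, 3}
read y: {0, 1, 2, 3}
read y: {0, 1, 2, 3}
Final reachable set {0, 1, 2, 3} has 4 states.

4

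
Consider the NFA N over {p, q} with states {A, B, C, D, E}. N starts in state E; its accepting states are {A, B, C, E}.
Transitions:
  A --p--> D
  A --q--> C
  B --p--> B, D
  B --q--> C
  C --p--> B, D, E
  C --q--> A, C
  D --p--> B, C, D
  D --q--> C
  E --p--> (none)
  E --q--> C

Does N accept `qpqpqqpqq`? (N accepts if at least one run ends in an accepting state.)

Start: {E}
read q: {C}
read p: {B, D, E}
read q: {C}
read p: {B, D, E}
read q: {C}
read q: {A, C}
read p: {B, D, E}
read q: {C}
read q: {A, C}
Reachable ∩ accepting = {A, C} — nonempty.

accepted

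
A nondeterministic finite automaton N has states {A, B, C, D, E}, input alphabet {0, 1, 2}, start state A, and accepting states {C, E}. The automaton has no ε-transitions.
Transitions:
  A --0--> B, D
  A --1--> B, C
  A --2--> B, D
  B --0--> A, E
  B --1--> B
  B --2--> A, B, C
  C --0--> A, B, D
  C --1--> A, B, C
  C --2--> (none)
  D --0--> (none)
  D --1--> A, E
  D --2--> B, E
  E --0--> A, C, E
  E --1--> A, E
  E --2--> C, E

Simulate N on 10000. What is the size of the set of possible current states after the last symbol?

Start: {A}
read 1: {B, C}
read 0: {A, B, D, E}
read 0: {A, B, C, D, E}
read 0: {A, B, C, D, E}
read 0: {A, B, C, D, E}
Final reachable set {A, B, C, D, E} has 5 states.

5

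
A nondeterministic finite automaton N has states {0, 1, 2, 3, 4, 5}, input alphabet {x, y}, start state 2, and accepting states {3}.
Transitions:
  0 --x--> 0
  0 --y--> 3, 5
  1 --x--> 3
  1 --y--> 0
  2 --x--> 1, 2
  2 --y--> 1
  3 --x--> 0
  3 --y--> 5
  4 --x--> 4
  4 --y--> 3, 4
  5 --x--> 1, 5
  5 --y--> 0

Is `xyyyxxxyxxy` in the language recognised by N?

accepted

Start: {2}
read x: {1, 2}
read y: {0, 1}
read y: {0, 3, 5}
read y: {0, 3, 5}
read x: {0, 1, 5}
read x: {0, 1, 3, 5}
read x: {0, 1, 3, 5}
read y: {0, 3, 5}
read x: {0, 1, 5}
read x: {0, 1, 3, 5}
read y: {0, 3, 5}
Reachable ∩ accepting = {3} — nonempty.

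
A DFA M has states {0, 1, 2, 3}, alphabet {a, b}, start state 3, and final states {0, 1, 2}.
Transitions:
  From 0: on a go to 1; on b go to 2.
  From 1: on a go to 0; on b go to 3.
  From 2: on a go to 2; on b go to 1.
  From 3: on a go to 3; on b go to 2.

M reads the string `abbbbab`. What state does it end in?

1

3 --a--> 3
3 --b--> 2
2 --b--> 1
1 --b--> 3
3 --b--> 2
2 --a--> 2
2 --b--> 1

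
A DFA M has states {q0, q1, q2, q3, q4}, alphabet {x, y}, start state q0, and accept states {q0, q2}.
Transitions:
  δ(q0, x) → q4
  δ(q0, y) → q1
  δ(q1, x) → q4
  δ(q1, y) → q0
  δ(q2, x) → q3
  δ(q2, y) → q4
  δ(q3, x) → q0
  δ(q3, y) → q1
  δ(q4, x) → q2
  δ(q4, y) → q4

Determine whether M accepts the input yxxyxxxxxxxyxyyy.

rejected

q0 --y--> q1
q1 --x--> q4
q4 --x--> q2
q2 --y--> q4
q4 --x--> q2
q2 --x--> q3
q3 --x--> q0
q0 --x--> q4
q4 --x--> q2
q2 --x--> q3
q3 --x--> q0
q0 --y--> q1
q1 --x--> q4
q4 --y--> q4
q4 --y--> q4
q4 --y--> q4
End in state q4, which is not an accepting state.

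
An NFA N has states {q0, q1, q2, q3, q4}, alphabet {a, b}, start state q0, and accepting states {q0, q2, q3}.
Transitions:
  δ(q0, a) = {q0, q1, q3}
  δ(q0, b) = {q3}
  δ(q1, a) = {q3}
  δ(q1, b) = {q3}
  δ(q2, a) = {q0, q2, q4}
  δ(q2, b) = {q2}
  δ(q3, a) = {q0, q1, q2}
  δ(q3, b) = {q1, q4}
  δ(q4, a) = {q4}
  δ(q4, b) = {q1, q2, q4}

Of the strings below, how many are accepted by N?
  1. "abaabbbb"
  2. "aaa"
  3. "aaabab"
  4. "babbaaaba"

4

"abaabbbb": accepted
"aaa": accepted
"aaabab": accepted
"babbaaaba": accepted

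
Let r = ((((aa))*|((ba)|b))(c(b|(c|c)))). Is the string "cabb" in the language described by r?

No split of cabb into u·v has (((aa))*|((ba)|b)) matching u and (c(b|(c|c))) matching v.

no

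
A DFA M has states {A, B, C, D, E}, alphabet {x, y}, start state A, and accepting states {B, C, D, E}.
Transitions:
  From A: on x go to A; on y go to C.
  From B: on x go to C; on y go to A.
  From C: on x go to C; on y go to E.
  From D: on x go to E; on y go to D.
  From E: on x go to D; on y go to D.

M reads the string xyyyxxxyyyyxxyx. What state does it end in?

A --x--> A
A --y--> C
C --y--> E
E --y--> D
D --x--> E
E --x--> D
D --x--> E
E --y--> D
D --y--> D
D --y--> D
D --y--> D
D --x--> E
E --x--> D
D --y--> D
D --x--> E

E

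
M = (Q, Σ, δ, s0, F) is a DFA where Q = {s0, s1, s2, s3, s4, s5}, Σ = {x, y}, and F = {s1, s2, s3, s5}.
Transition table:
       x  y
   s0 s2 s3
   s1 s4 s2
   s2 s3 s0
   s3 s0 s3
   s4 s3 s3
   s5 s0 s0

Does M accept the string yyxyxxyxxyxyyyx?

s0 --y--> s3
s3 --y--> s3
s3 --x--> s0
s0 --y--> s3
s3 --x--> s0
s0 --x--> s2
s2 --y--> s0
s0 --x--> s2
s2 --x--> s3
s3 --y--> s3
s3 --x--> s0
s0 --y--> s3
s3 --y--> s3
s3 --y--> s3
s3 --x--> s0
End in state s0, which is not an accepting state.

rejected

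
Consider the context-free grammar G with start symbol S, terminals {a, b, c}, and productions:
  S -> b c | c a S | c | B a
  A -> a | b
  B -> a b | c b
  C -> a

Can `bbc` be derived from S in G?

no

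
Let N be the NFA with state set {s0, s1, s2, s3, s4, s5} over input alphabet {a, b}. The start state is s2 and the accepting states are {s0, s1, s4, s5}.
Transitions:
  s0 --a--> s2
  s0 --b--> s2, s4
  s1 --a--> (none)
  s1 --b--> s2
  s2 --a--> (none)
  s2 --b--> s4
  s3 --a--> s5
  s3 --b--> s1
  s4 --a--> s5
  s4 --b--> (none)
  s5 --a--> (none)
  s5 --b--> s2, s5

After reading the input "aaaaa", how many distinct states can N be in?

0

Start: {s2}
read a: {}
The reachable set is empty and stays empty for the remaining 4 symbols.
Final reachable set {} has 0 states.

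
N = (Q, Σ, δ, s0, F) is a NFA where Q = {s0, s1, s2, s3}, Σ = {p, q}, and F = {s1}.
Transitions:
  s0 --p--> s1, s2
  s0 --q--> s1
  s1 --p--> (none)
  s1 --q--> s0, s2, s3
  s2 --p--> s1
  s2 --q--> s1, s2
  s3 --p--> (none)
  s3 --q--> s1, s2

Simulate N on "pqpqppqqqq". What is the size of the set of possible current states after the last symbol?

Start: {s0}
read p: {s1, s2}
read q: {s0, s1, s2, s3}
read p: {s1, s2}
read q: {s0, s1, s2, s3}
read p: {s1, s2}
read p: {s1}
read q: {s0, s2, s3}
read q: {s1, s2}
read q: {s0, s1, s2, s3}
read q: {s0, s1, s2, s3}
Final reachable set {s0, s1, s2, s3} has 4 states.

4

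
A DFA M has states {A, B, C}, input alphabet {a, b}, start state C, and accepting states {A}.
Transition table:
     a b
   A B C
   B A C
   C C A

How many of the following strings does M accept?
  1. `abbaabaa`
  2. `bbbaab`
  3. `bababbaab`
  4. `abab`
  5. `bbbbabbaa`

2

`abbaabaa`: accepted
`bbbaab`: rejected
`bababbaab`: accepted
`abab`: rejected
`bbbbabbaa`: rejected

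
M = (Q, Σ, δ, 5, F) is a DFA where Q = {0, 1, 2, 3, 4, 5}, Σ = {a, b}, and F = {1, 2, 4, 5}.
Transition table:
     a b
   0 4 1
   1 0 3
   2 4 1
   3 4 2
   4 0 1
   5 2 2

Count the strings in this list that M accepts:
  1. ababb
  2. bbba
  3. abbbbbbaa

1

ababb: rejected
bbba: accepted
abbbbbbaa: rejected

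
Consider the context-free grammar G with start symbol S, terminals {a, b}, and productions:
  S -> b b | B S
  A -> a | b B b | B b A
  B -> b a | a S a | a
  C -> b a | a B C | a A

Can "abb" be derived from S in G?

S ⇒ BS ⇒ aS ⇒ abb

yes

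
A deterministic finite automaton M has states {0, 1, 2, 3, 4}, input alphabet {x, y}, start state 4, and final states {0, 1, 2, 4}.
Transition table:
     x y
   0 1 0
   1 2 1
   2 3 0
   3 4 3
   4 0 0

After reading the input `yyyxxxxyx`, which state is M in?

1

4 --y--> 0
0 --y--> 0
0 --y--> 0
0 --x--> 1
1 --x--> 2
2 --x--> 3
3 --x--> 4
4 --y--> 0
0 --x--> 1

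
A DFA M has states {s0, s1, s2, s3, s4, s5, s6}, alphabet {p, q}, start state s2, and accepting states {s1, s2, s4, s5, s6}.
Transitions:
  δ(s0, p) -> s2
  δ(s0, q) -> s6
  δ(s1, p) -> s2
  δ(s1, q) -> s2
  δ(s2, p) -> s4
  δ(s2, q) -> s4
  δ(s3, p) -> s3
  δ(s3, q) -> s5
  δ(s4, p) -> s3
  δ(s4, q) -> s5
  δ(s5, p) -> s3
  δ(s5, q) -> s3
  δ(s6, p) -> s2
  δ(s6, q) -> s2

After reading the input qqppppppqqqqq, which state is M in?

s5

s2 --q--> s4
s4 --q--> s5
s5 --p--> s3
s3 --p--> s3
s3 --p--> s3
s3 --p--> s3
s3 --p--> s3
s3 --p--> s3
s3 --q--> s5
s5 --q--> s3
s3 --q--> s5
s5 --q--> s3
s3 --q--> s5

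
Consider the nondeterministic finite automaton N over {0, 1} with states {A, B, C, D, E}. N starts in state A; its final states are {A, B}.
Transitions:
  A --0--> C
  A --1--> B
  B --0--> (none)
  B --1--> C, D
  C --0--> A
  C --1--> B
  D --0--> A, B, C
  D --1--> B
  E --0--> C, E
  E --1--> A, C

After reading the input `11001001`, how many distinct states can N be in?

0

Start: {A}
read 1: {B}
read 1: {C, D}
read 0: {A, B, C}
read 0: {A, C}
read 1: {B}
read 0: {}
The reachable set is empty and stays empty for the remaining 2 symbols.
Final reachable set {} has 0 states.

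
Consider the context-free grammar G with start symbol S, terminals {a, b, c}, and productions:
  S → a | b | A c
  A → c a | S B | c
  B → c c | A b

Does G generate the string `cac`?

yes

S ⇒ Ac ⇒ cac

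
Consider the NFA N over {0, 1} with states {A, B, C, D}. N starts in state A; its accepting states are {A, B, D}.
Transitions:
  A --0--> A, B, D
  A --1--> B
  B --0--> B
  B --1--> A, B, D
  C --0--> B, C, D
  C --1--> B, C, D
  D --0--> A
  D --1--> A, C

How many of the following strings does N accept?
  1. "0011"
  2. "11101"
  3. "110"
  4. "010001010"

4

"0011": accepted
"11101": accepted
"110": accepted
"010001010": accepted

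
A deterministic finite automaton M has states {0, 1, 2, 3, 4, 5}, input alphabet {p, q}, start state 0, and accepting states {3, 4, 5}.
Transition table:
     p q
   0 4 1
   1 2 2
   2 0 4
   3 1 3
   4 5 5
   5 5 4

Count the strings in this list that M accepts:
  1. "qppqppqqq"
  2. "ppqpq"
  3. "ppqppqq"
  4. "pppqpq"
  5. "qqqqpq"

5

"qppqppqqq": accepted
"ppqpq": accepted
"ppqppqq": accepted
"pppqpq": accepted
"qqqqpq": accepted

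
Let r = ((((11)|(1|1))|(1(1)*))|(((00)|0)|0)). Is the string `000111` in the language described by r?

Neither (((11)|(1|1))|(1(1)*)) nor (((00)|0)|0) matches 000111.

no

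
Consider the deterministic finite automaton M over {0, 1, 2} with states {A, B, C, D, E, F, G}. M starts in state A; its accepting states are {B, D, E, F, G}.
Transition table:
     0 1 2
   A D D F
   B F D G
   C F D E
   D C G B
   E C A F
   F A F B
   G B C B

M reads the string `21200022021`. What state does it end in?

C

A --2--> F
F --1--> F
F --2--> B
B --0--> F
F --0--> A
A --0--> D
D --2--> B
B --2--> G
G --0--> B
B --2--> G
G --1--> C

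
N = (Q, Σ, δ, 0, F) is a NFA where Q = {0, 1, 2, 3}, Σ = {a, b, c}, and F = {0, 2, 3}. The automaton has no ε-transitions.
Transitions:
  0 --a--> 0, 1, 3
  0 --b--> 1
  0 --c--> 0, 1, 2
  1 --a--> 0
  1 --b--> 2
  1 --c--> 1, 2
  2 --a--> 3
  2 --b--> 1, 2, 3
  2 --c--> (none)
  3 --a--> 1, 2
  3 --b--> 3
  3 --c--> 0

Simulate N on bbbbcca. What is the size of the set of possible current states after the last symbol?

Start: {0}
read b: {1}
read b: {2}
read b: {1, 2, 3}
read b: {1, 2, 3}
read c: {0, 1, 2}
read c: {0, 1, 2}
read a: {0, 1, 3}
Final reachable set {0, 1, 3} has 3 states.

3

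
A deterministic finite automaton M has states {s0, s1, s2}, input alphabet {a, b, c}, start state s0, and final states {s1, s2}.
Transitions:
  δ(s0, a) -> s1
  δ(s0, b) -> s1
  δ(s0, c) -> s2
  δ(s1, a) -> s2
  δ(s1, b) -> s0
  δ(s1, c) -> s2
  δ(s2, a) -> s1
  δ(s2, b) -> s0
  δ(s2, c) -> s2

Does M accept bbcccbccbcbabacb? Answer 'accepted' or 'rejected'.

s0 --b--> s1
s1 --b--> s0
s0 --c--> s2
s2 --c--> s2
s2 --c--> s2
s2 --b--> s0
s0 --c--> s2
s2 --c--> s2
s2 --b--> s0
s0 --c--> s2
s2 --b--> s0
s0 --a--> s1
s1 --b--> s0
s0 --a--> s1
s1 --c--> s2
s2 --b--> s0
End in state s0, which is not an accepting state.

rejected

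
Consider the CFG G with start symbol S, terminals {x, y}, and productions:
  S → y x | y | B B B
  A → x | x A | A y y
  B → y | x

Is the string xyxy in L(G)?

no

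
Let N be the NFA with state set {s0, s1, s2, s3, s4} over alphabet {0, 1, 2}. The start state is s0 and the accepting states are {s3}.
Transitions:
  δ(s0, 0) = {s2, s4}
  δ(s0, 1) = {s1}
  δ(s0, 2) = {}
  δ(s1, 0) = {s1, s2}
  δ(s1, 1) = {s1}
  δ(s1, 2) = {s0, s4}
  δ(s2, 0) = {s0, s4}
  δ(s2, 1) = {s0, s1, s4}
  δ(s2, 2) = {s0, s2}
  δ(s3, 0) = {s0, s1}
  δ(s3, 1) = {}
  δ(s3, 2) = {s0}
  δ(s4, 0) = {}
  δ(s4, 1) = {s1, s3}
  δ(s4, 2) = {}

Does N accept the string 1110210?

Start: {s0}
read 1: {s1}
read 1: {s1}
read 1: {s1}
read 0: {s1, s2}
read 2: {s0, s2, s4}
read 1: {s0, s1, s3, s4}
read 0: {s0, s1, s2, s4}
Reachable ∩ accepting = {} — empty.

rejected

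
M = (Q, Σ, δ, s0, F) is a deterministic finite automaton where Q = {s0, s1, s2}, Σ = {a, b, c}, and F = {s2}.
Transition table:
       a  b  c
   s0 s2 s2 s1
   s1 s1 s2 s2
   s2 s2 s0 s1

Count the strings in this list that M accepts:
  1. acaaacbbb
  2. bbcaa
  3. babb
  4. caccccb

acaaacbbb: rejected
bbcaa: rejected
babb: accepted
caccccb: accepted

2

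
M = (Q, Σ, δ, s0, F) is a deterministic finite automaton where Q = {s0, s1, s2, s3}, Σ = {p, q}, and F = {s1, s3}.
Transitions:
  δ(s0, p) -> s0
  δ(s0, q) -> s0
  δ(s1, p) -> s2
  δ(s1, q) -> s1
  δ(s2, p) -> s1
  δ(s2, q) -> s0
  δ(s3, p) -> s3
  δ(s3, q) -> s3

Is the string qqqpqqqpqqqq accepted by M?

s0 --q--> s0
s0 --q--> s0
s0 --q--> s0
s0 --p--> s0
s0 --q--> s0
s0 --q--> s0
s0 --q--> s0
s0 --p--> s0
s0 --q--> s0
s0 --q--> s0
s0 --q--> s0
s0 --q--> s0
End in state s0, which is not an accepting state.

rejected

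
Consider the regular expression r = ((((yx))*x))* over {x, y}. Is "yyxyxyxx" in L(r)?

no

yyxyxyxx cannot be split into zero or more pieces each matching (((yx))*x).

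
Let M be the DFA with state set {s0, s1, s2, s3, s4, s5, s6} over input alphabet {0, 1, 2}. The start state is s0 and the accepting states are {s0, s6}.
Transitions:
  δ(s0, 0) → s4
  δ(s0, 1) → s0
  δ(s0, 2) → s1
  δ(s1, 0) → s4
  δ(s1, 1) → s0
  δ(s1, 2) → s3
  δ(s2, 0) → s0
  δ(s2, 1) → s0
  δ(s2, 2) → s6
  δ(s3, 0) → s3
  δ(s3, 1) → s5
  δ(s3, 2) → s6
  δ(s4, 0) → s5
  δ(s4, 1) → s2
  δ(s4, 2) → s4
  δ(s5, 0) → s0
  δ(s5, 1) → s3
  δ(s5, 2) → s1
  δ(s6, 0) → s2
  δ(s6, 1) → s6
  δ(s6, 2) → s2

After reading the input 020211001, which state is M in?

s0 --0--> s4
s4 --2--> s4
s4 --0--> s5
s5 --2--> s1
s1 --1--> s0
s0 --1--> s0
s0 --0--> s4
s4 --0--> s5
s5 --1--> s3

s3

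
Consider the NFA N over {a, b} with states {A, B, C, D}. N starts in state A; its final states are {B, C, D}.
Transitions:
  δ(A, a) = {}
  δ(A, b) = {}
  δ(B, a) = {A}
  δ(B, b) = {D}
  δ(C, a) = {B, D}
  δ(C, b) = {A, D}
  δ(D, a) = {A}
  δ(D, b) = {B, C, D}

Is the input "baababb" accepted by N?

rejected

Start: {A}
read b: {}
The reachable set is empty and stays empty for the remaining 6 symbols.
Reachable ∩ accepting = {} — empty.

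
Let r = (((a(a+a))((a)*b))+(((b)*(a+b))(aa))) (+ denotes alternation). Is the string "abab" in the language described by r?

Neither ((a(a+a))((a)*b)) nor (((b)*(a+b))(aa)) matches abab.

no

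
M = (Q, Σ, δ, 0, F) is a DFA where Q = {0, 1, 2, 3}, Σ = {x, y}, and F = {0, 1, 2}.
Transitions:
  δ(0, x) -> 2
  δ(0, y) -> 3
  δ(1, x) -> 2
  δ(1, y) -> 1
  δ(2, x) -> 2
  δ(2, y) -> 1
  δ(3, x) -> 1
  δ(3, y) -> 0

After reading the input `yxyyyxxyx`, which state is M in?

2

0 --y--> 3
3 --x--> 1
1 --y--> 1
1 --y--> 1
1 --y--> 1
1 --x--> 2
2 --x--> 2
2 --y--> 1
1 --x--> 2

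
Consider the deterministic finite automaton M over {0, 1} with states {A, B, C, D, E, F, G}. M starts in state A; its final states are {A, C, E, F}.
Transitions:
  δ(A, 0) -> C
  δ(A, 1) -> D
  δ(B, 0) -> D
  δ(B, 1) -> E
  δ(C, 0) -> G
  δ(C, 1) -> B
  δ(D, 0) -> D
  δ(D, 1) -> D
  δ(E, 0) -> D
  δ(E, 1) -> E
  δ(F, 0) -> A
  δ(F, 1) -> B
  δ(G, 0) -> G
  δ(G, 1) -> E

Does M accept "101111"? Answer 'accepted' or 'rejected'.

rejected

A --1--> D
D --0--> D
D --1--> D
D --1--> D
D --1--> D
D --1--> D
End in state D, which is not an accepting state.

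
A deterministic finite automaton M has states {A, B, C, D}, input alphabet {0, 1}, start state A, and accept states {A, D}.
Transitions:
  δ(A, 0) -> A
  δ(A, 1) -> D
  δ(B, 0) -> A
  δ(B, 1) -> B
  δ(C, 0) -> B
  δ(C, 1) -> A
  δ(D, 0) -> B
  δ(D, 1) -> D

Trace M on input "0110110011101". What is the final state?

A --0--> A
A --1--> D
D --1--> D
D --0--> B
B --1--> B
B --1--> B
B --0--> A
A --0--> A
A --1--> D
D --1--> D
D --1--> D
D --0--> B
B --1--> B

B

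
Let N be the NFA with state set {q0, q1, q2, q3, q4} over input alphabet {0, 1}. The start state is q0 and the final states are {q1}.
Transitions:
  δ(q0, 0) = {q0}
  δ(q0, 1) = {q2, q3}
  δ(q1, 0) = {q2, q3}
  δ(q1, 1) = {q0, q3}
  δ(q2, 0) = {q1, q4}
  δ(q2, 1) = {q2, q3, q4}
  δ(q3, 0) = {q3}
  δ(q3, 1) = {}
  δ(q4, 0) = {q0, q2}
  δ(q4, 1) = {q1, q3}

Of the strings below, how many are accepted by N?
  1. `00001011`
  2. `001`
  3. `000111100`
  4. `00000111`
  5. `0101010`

3

`00001011`: rejected
`001`: rejected
`000111100`: accepted
`00000111`: accepted
`0101010`: accepted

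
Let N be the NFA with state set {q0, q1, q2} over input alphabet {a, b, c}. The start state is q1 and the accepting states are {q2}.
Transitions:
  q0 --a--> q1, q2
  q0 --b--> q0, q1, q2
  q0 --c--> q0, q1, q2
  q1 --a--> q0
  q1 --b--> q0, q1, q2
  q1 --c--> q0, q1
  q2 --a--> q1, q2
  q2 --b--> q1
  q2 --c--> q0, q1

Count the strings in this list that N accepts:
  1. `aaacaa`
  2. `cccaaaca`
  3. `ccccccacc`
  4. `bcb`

4

`aaacaa`: accepted
`cccaaaca`: accepted
`ccccccacc`: accepted
`bcb`: accepted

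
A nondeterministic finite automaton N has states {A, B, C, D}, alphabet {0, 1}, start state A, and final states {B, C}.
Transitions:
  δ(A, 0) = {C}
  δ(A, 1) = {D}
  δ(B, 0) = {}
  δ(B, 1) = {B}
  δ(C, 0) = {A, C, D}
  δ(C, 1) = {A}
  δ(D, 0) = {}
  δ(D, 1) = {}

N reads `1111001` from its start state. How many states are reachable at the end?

0

Start: {A}
read 1: {D}
read 1: {}
The reachable set is empty and stays empty for the remaining 5 symbols.
Final reachable set {} has 0 states.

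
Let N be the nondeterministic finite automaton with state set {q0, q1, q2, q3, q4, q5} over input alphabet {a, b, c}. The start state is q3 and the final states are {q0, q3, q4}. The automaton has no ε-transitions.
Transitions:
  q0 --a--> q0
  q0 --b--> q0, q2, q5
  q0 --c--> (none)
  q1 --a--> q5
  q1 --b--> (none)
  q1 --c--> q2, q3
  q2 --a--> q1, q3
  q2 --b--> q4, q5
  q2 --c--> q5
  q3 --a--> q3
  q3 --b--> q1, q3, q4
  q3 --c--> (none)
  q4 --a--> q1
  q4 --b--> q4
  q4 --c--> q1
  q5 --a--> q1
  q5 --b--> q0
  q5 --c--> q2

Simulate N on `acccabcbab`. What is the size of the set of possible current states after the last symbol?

0

Start: {q3}
read a: {q3}
read c: {}
The reachable set is empty and stays empty for the remaining 8 symbols.
Final reachable set {} has 0 states.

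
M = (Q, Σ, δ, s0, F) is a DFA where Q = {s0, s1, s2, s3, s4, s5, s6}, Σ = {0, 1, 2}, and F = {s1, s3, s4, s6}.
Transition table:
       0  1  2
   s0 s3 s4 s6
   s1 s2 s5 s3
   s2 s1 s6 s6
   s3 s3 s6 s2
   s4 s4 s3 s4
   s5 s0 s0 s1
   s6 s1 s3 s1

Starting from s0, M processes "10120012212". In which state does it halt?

s0 --1--> s4
s4 --0--> s4
s4 --1--> s3
s3 --2--> s2
s2 --0--> s1
s1 --0--> s2
s2 --1--> s6
s6 --2--> s1
s1 --2--> s3
s3 --1--> s6
s6 --2--> s1

s1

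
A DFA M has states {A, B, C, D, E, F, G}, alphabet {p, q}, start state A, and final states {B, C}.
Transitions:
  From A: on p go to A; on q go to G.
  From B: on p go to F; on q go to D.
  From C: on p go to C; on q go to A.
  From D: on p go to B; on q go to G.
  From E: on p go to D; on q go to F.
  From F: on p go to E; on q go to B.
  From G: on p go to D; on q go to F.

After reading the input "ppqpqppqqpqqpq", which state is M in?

F

A --p--> A
A --p--> A
A --q--> G
G --p--> D
D --q--> G
G --p--> D
D --p--> B
B --q--> D
D --q--> G
G --p--> D
D --q--> G
G --q--> F
F --p--> E
E --q--> F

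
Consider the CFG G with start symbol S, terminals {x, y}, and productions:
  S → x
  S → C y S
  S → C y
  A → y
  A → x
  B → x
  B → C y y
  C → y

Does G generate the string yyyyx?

S ⇒ CyS ⇒ yyS ⇒ yyCyS ⇒ yyyyS ⇒ yyyyx

yes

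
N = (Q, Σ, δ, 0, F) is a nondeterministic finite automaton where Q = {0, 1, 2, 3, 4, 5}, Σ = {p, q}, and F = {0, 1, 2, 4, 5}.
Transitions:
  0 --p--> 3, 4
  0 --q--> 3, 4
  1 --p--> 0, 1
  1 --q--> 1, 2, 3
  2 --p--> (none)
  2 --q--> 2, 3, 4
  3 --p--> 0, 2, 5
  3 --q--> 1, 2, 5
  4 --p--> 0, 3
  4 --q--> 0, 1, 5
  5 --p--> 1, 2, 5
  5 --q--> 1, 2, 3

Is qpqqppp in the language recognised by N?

accepted

Start: {0}
read q: {3, 4}
read p: {0, 2, 3, 5}
read q: {1, 2, 3, 4, 5}
read q: {0, 1, 2, 3, 4, 5}
read p: {0, 1, 2, 3, 4, 5}
read p: {0, 1, 2, 3, 4, 5}
read p: {0, 1, 2, 3, 4, 5}
Reachable ∩ accepting = {0, 1, 2, 4, 5} — nonempty.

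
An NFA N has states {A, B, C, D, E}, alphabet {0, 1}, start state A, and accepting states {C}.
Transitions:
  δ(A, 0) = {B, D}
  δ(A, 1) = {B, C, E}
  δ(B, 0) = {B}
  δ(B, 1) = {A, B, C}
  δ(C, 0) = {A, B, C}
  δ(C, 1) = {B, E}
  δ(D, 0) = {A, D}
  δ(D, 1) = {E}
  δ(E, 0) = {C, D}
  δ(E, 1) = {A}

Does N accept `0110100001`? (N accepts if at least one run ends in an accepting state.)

Start: {A}
read 0: {B, D}
read 1: {A, B, C, E}
read 1: {A, B, C, E}
read 0: {A, B, C, D}
read 1: {A, B, C, E}
read 0: {A, B, C, D}
read 0: {A, B, C, D}
read 0: {A, B, C, D}
read 0: {A, B, C, D}
read 1: {A, B, C, E}
Reachable ∩ accepting = {C} — nonempty.

accepted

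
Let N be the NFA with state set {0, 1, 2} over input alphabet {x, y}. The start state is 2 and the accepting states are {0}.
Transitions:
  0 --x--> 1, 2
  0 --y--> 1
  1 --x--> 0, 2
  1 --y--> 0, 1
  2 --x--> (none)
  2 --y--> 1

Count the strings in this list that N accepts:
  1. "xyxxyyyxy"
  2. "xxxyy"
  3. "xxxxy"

0

"xyxxyyyxy": rejected
"xxxyy": rejected
"xxxxy": rejected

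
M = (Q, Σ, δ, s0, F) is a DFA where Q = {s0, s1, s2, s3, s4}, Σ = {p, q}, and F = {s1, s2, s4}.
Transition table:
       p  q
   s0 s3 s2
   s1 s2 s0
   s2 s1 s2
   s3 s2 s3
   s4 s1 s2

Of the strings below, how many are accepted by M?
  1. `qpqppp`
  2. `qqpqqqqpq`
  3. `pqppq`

1

`qpqppp`: accepted
`qqpqqqqpq`: rejected
`pqppq`: rejected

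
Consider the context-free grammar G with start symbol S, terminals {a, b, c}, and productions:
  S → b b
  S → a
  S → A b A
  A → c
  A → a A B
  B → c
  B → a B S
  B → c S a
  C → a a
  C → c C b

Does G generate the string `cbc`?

yes

S ⇒ AbA ⇒ cbA ⇒ cbc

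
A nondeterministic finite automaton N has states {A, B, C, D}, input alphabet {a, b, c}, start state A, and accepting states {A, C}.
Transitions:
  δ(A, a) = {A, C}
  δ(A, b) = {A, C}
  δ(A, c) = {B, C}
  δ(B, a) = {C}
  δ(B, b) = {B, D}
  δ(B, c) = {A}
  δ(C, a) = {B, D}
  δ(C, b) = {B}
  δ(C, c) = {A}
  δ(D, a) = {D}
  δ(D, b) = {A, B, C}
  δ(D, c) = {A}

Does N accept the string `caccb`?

Start: {A}
read c: {B, C}
read a: {B, C, D}
read c: {A}
read c: {B, C}
read b: {B, D}
Reachable ∩ accepting = {} — empty.

rejected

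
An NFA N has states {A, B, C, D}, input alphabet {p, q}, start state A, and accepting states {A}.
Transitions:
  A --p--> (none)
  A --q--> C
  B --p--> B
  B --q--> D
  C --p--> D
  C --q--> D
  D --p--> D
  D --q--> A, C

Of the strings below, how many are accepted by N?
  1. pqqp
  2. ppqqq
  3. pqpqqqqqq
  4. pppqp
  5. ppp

0

pqqp: rejected
ppqqq: rejected
pqpqqqqqq: rejected
pppqp: rejected
ppp: rejected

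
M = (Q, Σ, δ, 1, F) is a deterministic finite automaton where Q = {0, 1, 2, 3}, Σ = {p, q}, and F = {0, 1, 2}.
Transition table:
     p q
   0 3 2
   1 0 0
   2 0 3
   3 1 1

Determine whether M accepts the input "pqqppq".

accepted

1 --p--> 0
0 --q--> 2
2 --q--> 3
3 --p--> 1
1 --p--> 0
0 --q--> 2
End in state 2, which is an accepting state.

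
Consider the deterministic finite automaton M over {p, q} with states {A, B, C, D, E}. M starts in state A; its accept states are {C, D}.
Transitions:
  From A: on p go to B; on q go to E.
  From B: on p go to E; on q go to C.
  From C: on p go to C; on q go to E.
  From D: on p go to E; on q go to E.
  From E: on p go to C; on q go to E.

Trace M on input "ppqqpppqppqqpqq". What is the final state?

E

A --p--> B
B --p--> E
E --q--> E
E --q--> E
E --p--> C
C --p--> C
C --p--> C
C --q--> E
E --p--> C
C --p--> C
C --q--> E
E --q--> E
E --p--> C
C --q--> E
E --q--> E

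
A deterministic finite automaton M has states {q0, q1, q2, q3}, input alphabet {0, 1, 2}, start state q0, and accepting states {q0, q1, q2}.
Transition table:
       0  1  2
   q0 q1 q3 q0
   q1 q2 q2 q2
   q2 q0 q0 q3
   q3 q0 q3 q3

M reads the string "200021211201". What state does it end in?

q3

q0 --2--> q0
q0 --0--> q1
q1 --0--> q2
q2 --0--> q0
q0 --2--> q0
q0 --1--> q3
q3 --2--> q3
q3 --1--> q3
q3 --1--> q3
q3 --2--> q3
q3 --0--> q0
q0 --1--> q3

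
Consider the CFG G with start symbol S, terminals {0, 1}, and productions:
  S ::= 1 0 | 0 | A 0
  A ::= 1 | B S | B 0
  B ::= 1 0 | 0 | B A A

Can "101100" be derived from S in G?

yes

S ⇒ A0 ⇒ BS0 ⇒ BAAS0 ⇒ 10AAS0 ⇒ 101AS0 ⇒ 1011S0 ⇒ 101100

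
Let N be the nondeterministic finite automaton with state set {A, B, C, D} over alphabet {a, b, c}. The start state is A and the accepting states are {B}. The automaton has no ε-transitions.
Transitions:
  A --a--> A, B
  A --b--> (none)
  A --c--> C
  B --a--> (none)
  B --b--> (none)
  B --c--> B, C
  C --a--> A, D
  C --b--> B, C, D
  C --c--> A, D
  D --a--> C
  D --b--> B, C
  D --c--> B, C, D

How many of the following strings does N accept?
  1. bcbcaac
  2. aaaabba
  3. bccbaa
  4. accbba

bcbcaac: rejected
aaaabba: rejected
bccbaa: rejected
accbba: rejected

0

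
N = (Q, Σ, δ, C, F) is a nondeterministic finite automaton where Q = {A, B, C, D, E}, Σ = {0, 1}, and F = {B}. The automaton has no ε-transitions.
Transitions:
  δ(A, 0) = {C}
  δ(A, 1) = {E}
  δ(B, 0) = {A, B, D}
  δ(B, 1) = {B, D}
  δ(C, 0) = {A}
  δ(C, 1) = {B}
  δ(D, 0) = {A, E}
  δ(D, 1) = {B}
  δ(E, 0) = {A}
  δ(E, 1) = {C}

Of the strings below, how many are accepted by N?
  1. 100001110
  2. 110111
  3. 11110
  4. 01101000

100001110: accepted
110111: accepted
11110: accepted
01101000: rejected

3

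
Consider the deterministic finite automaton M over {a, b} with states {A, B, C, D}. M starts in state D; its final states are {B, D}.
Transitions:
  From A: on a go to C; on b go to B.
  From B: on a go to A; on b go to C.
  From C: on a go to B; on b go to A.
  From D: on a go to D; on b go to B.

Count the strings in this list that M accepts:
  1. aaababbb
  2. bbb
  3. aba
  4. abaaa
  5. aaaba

aaababbb: rejected
bbb: rejected
aba: rejected
abaaa: accepted
aaaba: rejected

1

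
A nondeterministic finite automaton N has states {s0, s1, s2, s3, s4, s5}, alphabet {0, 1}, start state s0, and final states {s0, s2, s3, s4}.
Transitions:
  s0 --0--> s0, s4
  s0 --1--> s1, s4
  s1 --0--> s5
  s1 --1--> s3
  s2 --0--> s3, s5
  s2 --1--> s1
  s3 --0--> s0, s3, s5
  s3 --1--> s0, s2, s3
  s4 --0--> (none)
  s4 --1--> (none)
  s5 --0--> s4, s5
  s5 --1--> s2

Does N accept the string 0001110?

accepted

Start: {s0}
read 0: {s0, s4}
read 0: {s0, s4}
read 0: {s0, s4}
read 1: {s1, s4}
read 1: {s3}
read 1: {s0, s2, s3}
read 0: {s0, s3, s4, s5}
Reachable ∩ accepting = {s0, s3, s4} — nonempty.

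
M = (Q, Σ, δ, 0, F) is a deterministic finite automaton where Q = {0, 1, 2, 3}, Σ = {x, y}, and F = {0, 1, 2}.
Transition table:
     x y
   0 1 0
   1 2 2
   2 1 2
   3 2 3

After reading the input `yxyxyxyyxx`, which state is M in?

0 --y--> 0
0 --x--> 1
1 --y--> 2
2 --x--> 1
1 --y--> 2
2 --x--> 1
1 --y--> 2
2 --y--> 2
2 --x--> 1
1 --x--> 2

2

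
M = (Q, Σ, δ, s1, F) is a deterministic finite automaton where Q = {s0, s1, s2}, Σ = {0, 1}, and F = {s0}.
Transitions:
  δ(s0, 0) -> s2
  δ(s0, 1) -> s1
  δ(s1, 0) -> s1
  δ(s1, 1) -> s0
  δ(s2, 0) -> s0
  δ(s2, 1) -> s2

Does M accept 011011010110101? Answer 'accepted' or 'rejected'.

s1 --0--> s1
s1 --1--> s0
s0 --1--> s1
s1 --0--> s1
s1 --1--> s0
s0 --1--> s1
s1 --0--> s1
s1 --1--> s0
s0 --0--> s2
s2 --1--> s2
s2 --1--> s2
s2 --0--> s0
s0 --1--> s1
s1 --0--> s1
s1 --1--> s0
End in state s0, which is an accepting state.

accepted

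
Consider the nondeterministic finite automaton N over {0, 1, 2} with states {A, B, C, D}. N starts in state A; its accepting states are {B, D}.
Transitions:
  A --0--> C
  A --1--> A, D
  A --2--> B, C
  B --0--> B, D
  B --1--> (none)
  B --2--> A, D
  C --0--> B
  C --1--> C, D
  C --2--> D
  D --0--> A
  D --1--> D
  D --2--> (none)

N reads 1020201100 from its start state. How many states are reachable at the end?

3

Start: {A}
read 1: {A, D}
read 0: {A, C}
read 2: {B, C, D}
read 0: {A, B, D}
read 2: {A, B, C, D}
read 0: {A, B, C, D}
read 1: {A, C, D}
read 1: {A, C, D}
read 0: {A, B, C}
read 0: {B, C, D}
Final reachable set {B, C, D} has 3 states.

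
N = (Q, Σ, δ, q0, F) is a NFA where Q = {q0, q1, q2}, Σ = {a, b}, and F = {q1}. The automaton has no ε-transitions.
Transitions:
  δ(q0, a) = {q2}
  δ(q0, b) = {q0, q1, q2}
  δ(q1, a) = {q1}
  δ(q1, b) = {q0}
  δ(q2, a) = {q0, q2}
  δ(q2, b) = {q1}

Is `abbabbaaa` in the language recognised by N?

Start: {q0}
read a: {q2}
read b: {q1}
read b: {q0}
read a: {q2}
read b: {q1}
read b: {q0}
read a: {q2}
read a: {q0, q2}
read a: {q0, q2}
Reachable ∩ accepting = {} — empty.

rejected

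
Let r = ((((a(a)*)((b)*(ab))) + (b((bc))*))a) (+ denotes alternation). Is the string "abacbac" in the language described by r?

No split of abacbac into u·v has (((a(a)*)((b)*(ab)))+(b((bc))*)) matching u and a matching v.

no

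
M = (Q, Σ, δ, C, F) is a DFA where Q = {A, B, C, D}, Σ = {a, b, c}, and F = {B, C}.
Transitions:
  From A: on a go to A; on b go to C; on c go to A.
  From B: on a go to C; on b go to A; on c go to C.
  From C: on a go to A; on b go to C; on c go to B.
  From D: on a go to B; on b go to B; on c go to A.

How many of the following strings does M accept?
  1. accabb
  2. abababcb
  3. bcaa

accabb: accepted
abababcb: rejected
bcaa: rejected

1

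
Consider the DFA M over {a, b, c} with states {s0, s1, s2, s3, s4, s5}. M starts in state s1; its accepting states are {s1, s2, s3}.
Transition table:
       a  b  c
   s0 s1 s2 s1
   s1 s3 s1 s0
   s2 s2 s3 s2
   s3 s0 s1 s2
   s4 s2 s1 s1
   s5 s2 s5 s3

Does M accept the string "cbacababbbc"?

s1 --c--> s0
s0 --b--> s2
s2 --a--> s2
s2 --c--> s2
s2 --a--> s2
s2 --b--> s3
s3 --a--> s0
s0 --b--> s2
s2 --b--> s3
s3 --b--> s1
s1 --c--> s0
End in state s0, which is not an accepting state.

rejected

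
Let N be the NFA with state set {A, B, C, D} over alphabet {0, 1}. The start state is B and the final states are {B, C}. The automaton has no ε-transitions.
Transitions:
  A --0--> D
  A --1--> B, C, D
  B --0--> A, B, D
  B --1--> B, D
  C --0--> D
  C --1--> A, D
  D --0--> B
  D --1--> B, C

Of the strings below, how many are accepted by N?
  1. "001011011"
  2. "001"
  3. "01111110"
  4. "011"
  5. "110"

"001011011": accepted
"001": accepted
"01111110": accepted
"011": accepted
"110": accepted

5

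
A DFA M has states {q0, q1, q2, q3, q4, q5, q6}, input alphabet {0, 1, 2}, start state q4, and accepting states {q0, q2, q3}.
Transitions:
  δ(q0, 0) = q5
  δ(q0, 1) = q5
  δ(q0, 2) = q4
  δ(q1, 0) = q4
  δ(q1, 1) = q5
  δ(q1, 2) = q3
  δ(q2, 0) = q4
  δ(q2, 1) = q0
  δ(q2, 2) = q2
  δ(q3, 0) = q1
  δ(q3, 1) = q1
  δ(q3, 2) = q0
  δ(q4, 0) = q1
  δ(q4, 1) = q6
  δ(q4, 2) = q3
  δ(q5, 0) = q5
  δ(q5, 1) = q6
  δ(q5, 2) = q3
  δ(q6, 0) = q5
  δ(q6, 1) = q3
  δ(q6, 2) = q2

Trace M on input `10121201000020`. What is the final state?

q1

q4 --1--> q6
q6 --0--> q5
q5 --1--> q6
q6 --2--> q2
q2 --1--> q0
q0 --2--> q4
q4 --0--> q1
q1 --1--> q5
q5 --0--> q5
q5 --0--> q5
q5 --0--> q5
q5 --0--> q5
q5 --2--> q3
q3 --0--> q1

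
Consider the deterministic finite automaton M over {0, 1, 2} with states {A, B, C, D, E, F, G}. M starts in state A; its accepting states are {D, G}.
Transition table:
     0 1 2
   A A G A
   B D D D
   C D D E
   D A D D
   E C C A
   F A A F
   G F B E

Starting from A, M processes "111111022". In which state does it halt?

A

A --1--> G
G --1--> B
B --1--> D
D --1--> D
D --1--> D
D --1--> D
D --0--> A
A --2--> A
A --2--> A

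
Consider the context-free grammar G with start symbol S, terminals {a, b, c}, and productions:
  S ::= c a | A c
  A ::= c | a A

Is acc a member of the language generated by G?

yes

S ⇒ Ac ⇒ aAc ⇒ acc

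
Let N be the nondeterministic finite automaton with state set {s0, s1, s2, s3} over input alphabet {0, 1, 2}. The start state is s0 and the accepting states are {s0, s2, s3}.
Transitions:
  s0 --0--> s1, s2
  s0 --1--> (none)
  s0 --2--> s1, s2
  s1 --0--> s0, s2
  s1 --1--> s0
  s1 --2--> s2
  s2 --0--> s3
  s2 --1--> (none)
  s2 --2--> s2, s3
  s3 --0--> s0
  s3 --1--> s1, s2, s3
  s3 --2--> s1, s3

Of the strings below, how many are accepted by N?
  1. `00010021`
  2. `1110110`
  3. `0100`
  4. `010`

`00010021`: accepted
`1110110`: rejected
`0100`: accepted
`010`: accepted

3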